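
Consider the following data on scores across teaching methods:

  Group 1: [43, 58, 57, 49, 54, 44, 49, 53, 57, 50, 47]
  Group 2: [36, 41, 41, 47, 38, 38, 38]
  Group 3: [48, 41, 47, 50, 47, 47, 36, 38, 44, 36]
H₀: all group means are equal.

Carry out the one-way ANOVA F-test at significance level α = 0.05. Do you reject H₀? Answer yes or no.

Group means [51.00, 39.86, 43.40], grand mean 45.500
SSB = Σnᵢ(x̄ᵢ−x̄)² = 599.743; SSW = ΣΣ(x−x̄ᵢ)² = 599.257
MSB = 599.743/2 = 299.8714; MSW = 599.257/25 = 23.9703
F = MSB/MSW = 12.5101
df = (2, 25)
p-value (upper-tail) = 0.00017
At α=0.05: p < α → reject H₀

reject H₀: yes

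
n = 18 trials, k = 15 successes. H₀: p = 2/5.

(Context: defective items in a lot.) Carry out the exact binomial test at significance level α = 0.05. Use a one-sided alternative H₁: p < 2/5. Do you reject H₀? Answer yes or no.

Exact binomial: n=18, k=15, p₀=2/5=0.4000
P(X≤15) from Σ C(n,i)·p₀^i·(1−p₀)^(n−i)
p-value (one-sided, H₁ less) = 0.99997
At α=0.05: p ≥ α → fail to reject H₀

reject H₀: no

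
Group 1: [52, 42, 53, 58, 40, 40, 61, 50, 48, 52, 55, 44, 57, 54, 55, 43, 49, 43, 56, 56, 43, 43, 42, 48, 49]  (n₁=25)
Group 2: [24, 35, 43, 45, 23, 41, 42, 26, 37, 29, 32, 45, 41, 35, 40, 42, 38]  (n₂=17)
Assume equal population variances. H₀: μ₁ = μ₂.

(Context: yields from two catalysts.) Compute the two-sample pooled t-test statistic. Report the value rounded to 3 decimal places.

test statistic = 6.185

x̄₁=49.320, s₁=6.283, n₁=25
x̄₂=36.353, s₂=7.211, n₂=17
s_p² = [24·6.283² + 16·7.211²]/40 = 44.4831
SE = √(s_p²·(1/25+1/17)) = 2.0967
t = (49.320−36.353)/2.0967 = 6.1846
df = 40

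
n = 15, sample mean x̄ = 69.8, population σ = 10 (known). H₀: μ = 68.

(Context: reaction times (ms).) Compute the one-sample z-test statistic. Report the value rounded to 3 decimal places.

test statistic = 0.697

SE = σ/√n = 10/√15 = 2.5820
z = (x̄−μ₀)/SE = (69.8−68)/2.5820 = 0.6971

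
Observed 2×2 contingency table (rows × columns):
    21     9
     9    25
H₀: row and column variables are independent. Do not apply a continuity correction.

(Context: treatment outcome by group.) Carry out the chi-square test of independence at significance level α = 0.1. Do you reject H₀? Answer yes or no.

reject H₀: yes

Row totals [30, 34], col totals [30, 34], n=64
χ² = (21−14.06)²/14.06 + (9−15.94)²/15.94 + (9−15.94)²/15.94 + (25−18.06)²/18.06 = 12.1268
df = 1
p-value (upper-tail) = 0.00050
At α=0.1: p < α → reject H₀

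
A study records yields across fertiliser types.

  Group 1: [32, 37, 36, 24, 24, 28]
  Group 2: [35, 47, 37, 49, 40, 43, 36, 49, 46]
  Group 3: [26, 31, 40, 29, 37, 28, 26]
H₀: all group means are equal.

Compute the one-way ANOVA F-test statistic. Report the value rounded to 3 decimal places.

test statistic = 11.876

Group means [30.17, 42.44, 31.00], grand mean 35.455
SSB = Σnᵢ(x̄ᵢ−x̄)² = 746.399; SSW = ΣΣ(x−x̄ᵢ)² = 597.056
MSB = 746.399/2 = 373.1995; MSW = 597.056/19 = 31.4240
F = MSB/MSW = 11.8763
df = (2, 19)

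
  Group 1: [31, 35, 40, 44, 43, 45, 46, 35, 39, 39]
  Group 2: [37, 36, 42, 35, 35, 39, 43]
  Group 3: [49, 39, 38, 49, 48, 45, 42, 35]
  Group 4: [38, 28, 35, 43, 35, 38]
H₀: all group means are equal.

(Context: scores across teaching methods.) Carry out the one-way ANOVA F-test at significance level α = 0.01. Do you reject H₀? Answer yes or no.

reject H₀: no

Group means [39.70, 38.14, 43.12, 36.17], grand mean 39.548
SSB = Σnᵢ(x̄ᵢ−x̄)² = 185.012; SSW = ΣΣ(x−x̄ᵢ)² = 612.665
MSB = 185.012/3 = 61.6706; MSW = 612.665/27 = 22.6913
F = MSB/MSW = 2.7178
df = (3, 27)
p-value (upper-tail) = 0.06429
At α=0.01: p ≥ α → fail to reject H₀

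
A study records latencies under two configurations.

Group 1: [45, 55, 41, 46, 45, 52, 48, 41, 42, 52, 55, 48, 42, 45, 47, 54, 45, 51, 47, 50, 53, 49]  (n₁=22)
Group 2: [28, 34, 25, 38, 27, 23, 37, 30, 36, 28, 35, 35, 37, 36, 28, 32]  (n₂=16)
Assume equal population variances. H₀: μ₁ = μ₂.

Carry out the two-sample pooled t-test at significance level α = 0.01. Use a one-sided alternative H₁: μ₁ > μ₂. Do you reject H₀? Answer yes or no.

reject H₀: yes

x̄₁=47.864, s₁=4.454, n₁=22
x̄₂=31.812, s₂=4.806, n₂=16
s_p² = [21·4.454² + 15·4.806²]/36 = 21.1952
SE = √(s_p²·(1/22+1/16)) = 1.5127
t = (47.864−31.812)/1.5127 = 10.6112
df = 36
p-value (one-sided, H₁ greater) = 0.00000
At α=0.01: p < α → reject H₀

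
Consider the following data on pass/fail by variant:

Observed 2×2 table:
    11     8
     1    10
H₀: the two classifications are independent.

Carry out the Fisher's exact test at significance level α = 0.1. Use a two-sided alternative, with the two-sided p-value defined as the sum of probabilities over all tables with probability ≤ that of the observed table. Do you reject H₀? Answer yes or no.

Margins: r₁=19, r₂=11, c₁=12, c₂=18, n=30
p_obs = C(19,11)·C(11,1)/C(30,12); sum pmf over tables with pmf ≤ p_obs
p-value (two-sided) = 0.01823
At α=0.1: p < α → reject H₀

reject H₀: yes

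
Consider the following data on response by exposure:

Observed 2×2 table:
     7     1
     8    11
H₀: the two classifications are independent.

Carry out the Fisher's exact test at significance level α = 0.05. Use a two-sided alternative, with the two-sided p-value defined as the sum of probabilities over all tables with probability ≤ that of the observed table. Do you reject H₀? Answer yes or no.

Margins: r₁=8, r₂=19, c₁=15, c₂=12, n=27
p_obs = C(8,7)·C(19,8)/C(27,15); sum pmf over tables with pmf ≤ p_obs
p-value (two-sided) = 0.04326
At α=0.05: p < α → reject H₀

reject H₀: yes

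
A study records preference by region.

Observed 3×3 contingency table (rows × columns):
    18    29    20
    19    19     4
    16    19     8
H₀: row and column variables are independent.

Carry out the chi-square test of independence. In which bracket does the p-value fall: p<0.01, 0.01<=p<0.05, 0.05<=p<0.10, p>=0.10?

Row totals [67, 42, 43], col totals [53, 67, 32], n=152
χ² = (18−23.36)²/23.36 + (29−29.53)²/29.53 + (20−14.11)²/14.11 + (19−14.64)²/14.64 + (19−18.51)²/18.51 + (4−8.84)²/8.84 + (16−14.99)²/14.99 + (19−18.95)²/18.95 + (8−9.05)²/9.05 = 7.8534
df = 4
p-value (upper-tail) = 0.09710
→ bracket: 0.05<=p<0.10

p-value bracket: 0.05<=p<0.10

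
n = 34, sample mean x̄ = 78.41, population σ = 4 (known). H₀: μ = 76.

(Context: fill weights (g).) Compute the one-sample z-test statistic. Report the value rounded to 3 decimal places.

SE = σ/√n = 4/√34 = 0.6860
z = (x̄−μ₀)/SE = (78.41−76)/0.6860 = 3.5131

test statistic = 3.513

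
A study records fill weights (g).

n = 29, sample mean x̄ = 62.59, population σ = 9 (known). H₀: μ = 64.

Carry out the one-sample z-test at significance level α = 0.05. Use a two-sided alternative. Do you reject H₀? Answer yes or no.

reject H₀: no

SE = σ/√n = 9/√29 = 1.6713
z = (x̄−μ₀)/SE = (62.59−64)/1.6713 = -0.8437
p-value (two-sided) = 0.39885
At α=0.05: p ≥ α → fail to reject H₀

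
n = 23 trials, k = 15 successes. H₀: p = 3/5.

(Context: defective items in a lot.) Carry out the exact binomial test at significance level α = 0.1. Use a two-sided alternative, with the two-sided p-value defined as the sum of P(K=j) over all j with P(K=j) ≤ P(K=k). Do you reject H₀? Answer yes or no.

reject H₀: no

Exact binomial: n=23, k=15, p₀=3/5=0.6000
P(X=j) = C(n,j)·p₀^j·(1−p₀)^(n−j); p = Σ P(X=j) over j with P(X=j) ≤ P(X=15)
p-value (two-sided) = 0.67545
At α=0.1: p ≥ α → fail to reject H₀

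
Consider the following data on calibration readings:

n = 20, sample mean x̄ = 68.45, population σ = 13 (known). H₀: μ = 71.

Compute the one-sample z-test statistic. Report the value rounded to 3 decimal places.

test statistic = -0.877

SE = σ/√n = 13/√20 = 2.9069
z = (x̄−μ₀)/SE = (68.45−71)/2.9069 = -0.8772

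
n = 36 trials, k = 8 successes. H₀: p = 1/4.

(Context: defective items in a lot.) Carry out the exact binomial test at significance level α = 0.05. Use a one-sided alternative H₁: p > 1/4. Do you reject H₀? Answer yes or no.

Exact binomial: n=36, k=8, p₀=1/4=0.2500
P(X≥8) from Σ C(n,i)·p₀^i·(1−p₀)^(n−i)
p-value (one-sided, H₁ greater) = 0.71029
At α=0.05: p ≥ α → fail to reject H₀

reject H₀: no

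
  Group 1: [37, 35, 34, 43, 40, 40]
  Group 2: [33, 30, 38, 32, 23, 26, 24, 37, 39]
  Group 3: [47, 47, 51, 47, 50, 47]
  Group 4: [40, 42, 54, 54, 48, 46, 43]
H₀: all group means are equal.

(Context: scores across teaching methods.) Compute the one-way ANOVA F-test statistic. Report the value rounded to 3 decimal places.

test statistic = 20.250

Group means [38.17, 31.33, 48.17, 46.71], grand mean 40.250
SSB = Σnᵢ(x̄ᵢ−x̄)² = 1410.155; SSW = ΣΣ(x−x̄ᵢ)² = 557.095
MSB = 1410.155/3 = 470.0516; MSW = 557.095/24 = 23.2123
F = MSB/MSW = 20.2501
df = (3, 24)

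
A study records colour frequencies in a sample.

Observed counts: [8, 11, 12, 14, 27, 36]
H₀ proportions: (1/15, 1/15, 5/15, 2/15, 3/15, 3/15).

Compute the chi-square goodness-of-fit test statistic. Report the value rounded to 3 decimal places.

test statistic = 29.056

n = 108; E_i = n·p_i = [7.20, 7.20, 36.00, 14.40, 21.60, 21.60]
χ² = (8−7.20)²/7.20 + (11−7.20)²/7.20 + (12−36.00)²/36.00 + (14−14.40)²/14.40 + (27−21.60)²/21.60 + (36−21.60)²/21.60 = 29.0556
df = 5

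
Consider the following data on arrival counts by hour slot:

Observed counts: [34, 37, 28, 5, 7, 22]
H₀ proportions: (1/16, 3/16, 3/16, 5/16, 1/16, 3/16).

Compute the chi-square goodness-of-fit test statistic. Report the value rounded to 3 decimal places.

test statistic = 118.308

n = 133; E_i = n·p_i = [8.31, 24.94, 24.94, 41.56, 8.31, 24.94]
χ² = (34−8.31)²/8.31 + (37−24.94)²/24.94 + (28−24.94)²/24.94 + (5−41.56)²/41.56 + (7−8.31)²/8.31 + (22−24.94)²/24.94 = 118.3083
df = 5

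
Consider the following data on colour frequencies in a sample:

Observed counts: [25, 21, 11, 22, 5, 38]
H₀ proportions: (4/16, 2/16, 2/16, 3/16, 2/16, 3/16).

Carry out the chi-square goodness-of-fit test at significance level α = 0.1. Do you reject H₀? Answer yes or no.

reject H₀: yes

n = 122; E_i = n·p_i = [30.50, 15.25, 15.25, 22.88, 15.25, 22.88]
χ² = (25−30.50)²/30.50 + (21−15.25)²/15.25 + (11−15.25)²/15.25 + (22−22.88)²/22.88 + (5−15.25)²/15.25 + (38−22.88)²/22.88 = 21.2678
df = 5
p-value (upper-tail) = 0.00072
At α=0.1: p < α → reject H₀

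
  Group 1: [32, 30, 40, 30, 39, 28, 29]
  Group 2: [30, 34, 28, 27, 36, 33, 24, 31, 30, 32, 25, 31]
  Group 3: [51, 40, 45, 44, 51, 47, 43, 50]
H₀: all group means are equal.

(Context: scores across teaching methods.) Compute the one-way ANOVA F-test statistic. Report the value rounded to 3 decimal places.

Group means [32.57, 30.08, 46.38], grand mean 35.556
SSB = Σnᵢ(x̄ᵢ−x̄)² = 1358.161; SSW = ΣΣ(x−x̄ᵢ)² = 400.506
MSB = 1358.161/2 = 679.0804; MSW = 400.506/24 = 16.6877
F = MSB/MSW = 40.6933
df = (2, 24)

test statistic = 40.693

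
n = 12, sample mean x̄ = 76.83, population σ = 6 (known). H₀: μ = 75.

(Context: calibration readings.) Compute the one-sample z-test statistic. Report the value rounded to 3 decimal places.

SE = σ/√n = 6/√12 = 1.7321
z = (x̄−μ₀)/SE = (76.83−75)/1.7321 = 1.0566

test statistic = 1.057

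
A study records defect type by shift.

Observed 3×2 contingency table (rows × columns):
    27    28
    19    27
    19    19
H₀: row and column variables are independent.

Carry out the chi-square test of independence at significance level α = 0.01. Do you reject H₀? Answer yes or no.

Row totals [55, 46, 38], col totals [65, 74], n=139
χ² = (27−25.72)²/25.72 + (28−29.28)²/29.28 + (19−21.51)²/21.51 + (27−24.49)²/24.49 + (19−17.77)²/17.77 + (19−20.23)²/20.23 = 0.8302
df = 2
p-value (upper-tail) = 0.66026
At α=0.01: p ≥ α → fail to reject H₀

reject H₀: no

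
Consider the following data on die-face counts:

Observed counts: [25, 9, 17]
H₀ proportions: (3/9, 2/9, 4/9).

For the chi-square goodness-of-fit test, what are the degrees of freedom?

df = k − 1 = 3 − 1 = 2

degrees of freedom = 2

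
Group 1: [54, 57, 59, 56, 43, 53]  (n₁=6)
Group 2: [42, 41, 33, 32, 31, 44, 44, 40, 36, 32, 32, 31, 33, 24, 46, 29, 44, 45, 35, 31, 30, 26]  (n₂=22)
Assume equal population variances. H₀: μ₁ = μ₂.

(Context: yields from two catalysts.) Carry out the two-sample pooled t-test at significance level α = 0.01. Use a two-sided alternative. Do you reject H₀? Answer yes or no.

reject H₀: yes

x̄₁=53.667, s₁=5.645, n₁=6
x̄₂=35.500, s₂=6.603, n₂=22
s_p² = [5·5.645² + 21·6.603²]/26 = 41.3397
SE = √(s_p²·(1/6+1/22)) = 2.9613
t = (53.667−35.500)/2.9613 = 6.1348
df = 26
p-value (two-sided) = 0.00000
At α=0.01: p < α → reject H₀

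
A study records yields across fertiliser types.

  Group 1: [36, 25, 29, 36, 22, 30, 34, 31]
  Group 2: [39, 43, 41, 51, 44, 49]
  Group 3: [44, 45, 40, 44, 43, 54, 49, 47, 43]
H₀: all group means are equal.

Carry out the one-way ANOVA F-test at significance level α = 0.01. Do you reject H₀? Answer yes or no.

reject H₀: yes

Group means [30.38, 44.50, 45.44], grand mean 39.957
SSB = Σnᵢ(x̄ᵢ−x̄)² = 1129.359; SSW = ΣΣ(x−x̄ᵢ)² = 419.597
MSB = 1129.359/2 = 564.6796; MSW = 419.597/20 = 20.9799
F = MSB/MSW = 26.9153
df = (2, 20)
p-value (upper-tail) = 0.00000
At α=0.01: p < α → reject H₀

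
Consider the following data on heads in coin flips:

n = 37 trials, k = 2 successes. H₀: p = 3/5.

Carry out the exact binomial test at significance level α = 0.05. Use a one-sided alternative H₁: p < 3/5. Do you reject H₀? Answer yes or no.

reject H₀: yes

Exact binomial: n=37, k=2, p₀=3/5=0.6000
P(X≤2) from Σ C(n,i)·p₀^i·(1−p₀)^(n−i)
p-value (one-sided, H₁ less) = 0.00000
At α=0.05: p < α → reject H₀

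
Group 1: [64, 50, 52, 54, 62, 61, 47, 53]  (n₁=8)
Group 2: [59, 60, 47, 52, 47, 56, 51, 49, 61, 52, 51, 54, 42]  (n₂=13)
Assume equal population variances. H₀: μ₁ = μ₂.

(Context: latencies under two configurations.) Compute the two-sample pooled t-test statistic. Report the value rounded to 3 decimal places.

test statistic = 1.146

x̄₁=55.375, s₁=6.186, n₁=8
x̄₂=52.385, s₂=5.576, n₂=13
s_p² = [7·6.186² + 12·5.576²]/19 = 33.7343
SE = √(s_p²·(1/8+1/13)) = 2.6099
t = (55.375−52.385)/2.6099 = 1.1458
df = 19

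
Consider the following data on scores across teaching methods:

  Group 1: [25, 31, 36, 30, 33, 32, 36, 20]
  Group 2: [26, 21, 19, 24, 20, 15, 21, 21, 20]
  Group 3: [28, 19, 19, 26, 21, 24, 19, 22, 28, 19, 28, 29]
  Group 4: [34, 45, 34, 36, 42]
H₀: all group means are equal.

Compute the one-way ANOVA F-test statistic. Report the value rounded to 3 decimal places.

test statistic = 21.059

Group means [30.38, 20.78, 23.50, 38.20], grand mean 26.559
SSB = Σnᵢ(x̄ᵢ−x̄)² = 1207.152; SSW = ΣΣ(x−x̄ᵢ)² = 573.231
MSB = 1207.152/3 = 402.3839; MSW = 573.231/30 = 19.1077
F = MSB/MSW = 21.0587
df = (3, 30)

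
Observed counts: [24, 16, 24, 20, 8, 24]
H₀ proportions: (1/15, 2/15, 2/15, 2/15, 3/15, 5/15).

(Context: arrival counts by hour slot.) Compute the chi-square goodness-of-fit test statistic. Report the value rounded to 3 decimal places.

test statistic = 55.793

n = 116; E_i = n·p_i = [7.73, 15.47, 15.47, 15.47, 23.20, 38.67]
χ² = (24−7.73)²/7.73 + (16−15.47)²/15.47 + (24−15.47)²/15.47 + (20−15.47)²/15.47 + (8−23.20)²/23.20 + (24−38.67)²/38.67 = 55.7931
df = 5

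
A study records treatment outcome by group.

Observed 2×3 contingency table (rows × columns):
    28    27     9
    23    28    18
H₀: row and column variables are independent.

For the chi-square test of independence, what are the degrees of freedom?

degrees of freedom = 2

df = (r−1)(c−1) = (2−1)·(3−1) = 2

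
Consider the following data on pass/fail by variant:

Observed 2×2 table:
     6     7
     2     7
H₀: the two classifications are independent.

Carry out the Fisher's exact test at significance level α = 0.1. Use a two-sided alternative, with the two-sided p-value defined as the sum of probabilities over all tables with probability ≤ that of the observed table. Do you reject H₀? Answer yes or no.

reject H₀: no

Margins: r₁=13, r₂=9, c₁=8, c₂=14, n=22
p_obs = C(13,6)·C(9,2)/C(22,8); sum pmf over tables with pmf ≤ p_obs
p-value (two-sided) = 0.38019
At α=0.1: p ≥ α → fail to reject H₀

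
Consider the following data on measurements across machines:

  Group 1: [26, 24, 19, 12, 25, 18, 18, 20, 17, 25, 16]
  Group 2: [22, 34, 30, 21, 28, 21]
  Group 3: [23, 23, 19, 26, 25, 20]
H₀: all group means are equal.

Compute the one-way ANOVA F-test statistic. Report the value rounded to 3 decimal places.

test statistic = 3.643

Group means [20.00, 26.00, 22.67], grand mean 22.261
SSB = Σnᵢ(x̄ᵢ−x̄)² = 141.101; SSW = ΣΣ(x−x̄ᵢ)² = 387.333
MSB = 141.101/2 = 70.5507; MSW = 387.333/20 = 19.3667
F = MSB/MSW = 3.6429
df = (2, 20)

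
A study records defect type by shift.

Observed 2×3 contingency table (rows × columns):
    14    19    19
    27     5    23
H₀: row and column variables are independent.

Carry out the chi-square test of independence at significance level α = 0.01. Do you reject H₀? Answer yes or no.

Row totals [52, 55], col totals [41, 24, 42], n=107
χ² = (14−19.93)²/19.93 + (19−11.66)²/11.66 + (19−20.41)²/20.41 + (27−21.07)²/21.07 + (5−12.34)²/12.34 + (23−21.59)²/21.59 = 12.5954
df = 2
p-value (upper-tail) = 0.00184
At α=0.01: p < α → reject H₀

reject H₀: yes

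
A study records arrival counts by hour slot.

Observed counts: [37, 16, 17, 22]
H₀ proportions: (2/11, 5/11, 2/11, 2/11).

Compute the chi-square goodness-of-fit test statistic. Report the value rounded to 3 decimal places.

n = 92; E_i = n·p_i = [16.73, 41.82, 16.73, 16.73]
χ² = (37−16.73)²/16.73 + (16−41.82)²/41.82 + (17−16.73)²/16.73 + (22−16.73)²/16.73 = 42.1761
df = 3

test statistic = 42.176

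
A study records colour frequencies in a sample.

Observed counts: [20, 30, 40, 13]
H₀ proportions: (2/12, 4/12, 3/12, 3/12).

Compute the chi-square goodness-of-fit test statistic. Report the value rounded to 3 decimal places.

test statistic = 15.214

n = 103; E_i = n·p_i = [17.17, 34.33, 25.75, 25.75]
χ² = (20−17.17)²/17.17 + (30−34.33)²/34.33 + (40−25.75)²/25.75 + (13−25.75)²/25.75 = 15.2136
df = 3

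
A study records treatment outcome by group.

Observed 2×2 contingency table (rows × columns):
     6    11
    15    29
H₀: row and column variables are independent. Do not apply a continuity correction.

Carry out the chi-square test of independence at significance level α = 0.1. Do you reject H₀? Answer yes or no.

reject H₀: no

Row totals [17, 44], col totals [21, 40], n=61
χ² = (6−5.85)²/5.85 + (11−11.15)²/11.15 + (15−15.15)²/15.15 + (29−28.85)²/28.85 = 0.0079
df = 1
p-value (upper-tail) = 0.92934
At α=0.1: p ≥ α → fail to reject H₀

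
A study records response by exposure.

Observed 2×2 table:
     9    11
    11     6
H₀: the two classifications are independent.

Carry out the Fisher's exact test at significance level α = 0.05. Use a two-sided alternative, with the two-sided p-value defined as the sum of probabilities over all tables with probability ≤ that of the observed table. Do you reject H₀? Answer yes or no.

Margins: r₁=20, r₂=17, c₁=20, c₂=17, n=37
p_obs = C(20,9)·C(17,11)/C(37,20); sum pmf over tables with pmf ≤ p_obs
p-value (two-sided) = 0.32485
At α=0.05: p ≥ α → fail to reject H₀

reject H₀: no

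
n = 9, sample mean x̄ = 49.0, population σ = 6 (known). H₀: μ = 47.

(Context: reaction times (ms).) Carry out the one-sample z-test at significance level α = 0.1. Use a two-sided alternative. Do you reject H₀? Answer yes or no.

SE = σ/√n = 6/√9 = 2.0000
z = (x̄−μ₀)/SE = (49.0−47)/2.0000 = 1.0000
p-value (two-sided) = 0.31731
At α=0.1: p ≥ α → fail to reject H₀

reject H₀: no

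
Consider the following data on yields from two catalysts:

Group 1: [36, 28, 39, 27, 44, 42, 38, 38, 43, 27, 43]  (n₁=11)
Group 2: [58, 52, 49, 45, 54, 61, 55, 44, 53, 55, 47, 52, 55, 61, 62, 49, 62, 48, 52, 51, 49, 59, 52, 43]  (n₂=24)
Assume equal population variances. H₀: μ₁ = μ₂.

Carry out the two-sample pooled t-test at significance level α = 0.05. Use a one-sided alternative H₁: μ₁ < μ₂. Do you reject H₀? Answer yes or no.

reject H₀: yes

x̄₁=36.818, s₁=6.585, n₁=11
x̄₂=52.833, s₂=5.616, n₂=24
s_p² = [10·6.585² + 23·5.616²]/33 = 35.1203
SE = √(s_p²·(1/11+1/24)) = 2.1578
t = (36.818−52.833)/2.1578 = -7.4220
df = 33
p-value (one-sided, H₁ less) = 0.00000
At α=0.05: p < α → reject H₀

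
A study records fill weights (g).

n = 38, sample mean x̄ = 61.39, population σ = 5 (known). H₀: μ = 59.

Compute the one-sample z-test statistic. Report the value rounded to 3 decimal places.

test statistic = 2.947

SE = σ/√n = 5/√38 = 0.8111
z = (x̄−μ₀)/SE = (61.39−59)/0.8111 = 2.9466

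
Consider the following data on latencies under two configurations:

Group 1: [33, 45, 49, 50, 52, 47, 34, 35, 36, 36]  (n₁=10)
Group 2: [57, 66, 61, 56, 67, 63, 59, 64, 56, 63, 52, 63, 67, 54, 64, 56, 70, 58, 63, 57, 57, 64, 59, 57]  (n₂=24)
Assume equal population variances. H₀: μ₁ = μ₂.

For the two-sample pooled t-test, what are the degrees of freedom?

degrees of freedom = 32

df = n₁ + n₂ − 2 = 10 + 24 − 2 = 32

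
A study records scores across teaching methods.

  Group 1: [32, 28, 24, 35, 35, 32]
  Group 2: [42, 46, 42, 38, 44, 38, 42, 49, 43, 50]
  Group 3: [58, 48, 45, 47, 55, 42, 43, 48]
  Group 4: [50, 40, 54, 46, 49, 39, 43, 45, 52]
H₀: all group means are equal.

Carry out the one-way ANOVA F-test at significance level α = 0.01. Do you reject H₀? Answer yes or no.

reject H₀: yes

Group means [31.00, 43.40, 48.25, 46.44], grand mean 43.152
SSB = Σnᵢ(x̄ᵢ−x̄)² = 1192.120; SSW = ΣΣ(x−x̄ᵢ)² = 676.122
MSB = 1192.120/3 = 397.3734; MSW = 676.122/29 = 23.3146
F = MSB/MSW = 17.0440
df = (3, 29)
p-value (upper-tail) = 0.00000
At α=0.01: p < α → reject H₀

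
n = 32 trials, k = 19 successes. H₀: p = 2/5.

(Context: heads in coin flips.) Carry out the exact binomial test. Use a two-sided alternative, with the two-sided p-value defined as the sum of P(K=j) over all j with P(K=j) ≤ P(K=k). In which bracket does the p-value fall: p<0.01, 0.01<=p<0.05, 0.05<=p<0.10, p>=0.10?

Exact binomial: n=32, k=19, p₀=2/5=0.4000
P(X=j) = C(n,j)·p₀^j·(1−p₀)^(n−j); p = Σ P(X=j) over j with P(X=j) ≤ P(X=19)
p-value (two-sided) = 0.03003
→ bracket: 0.01<=p<0.05

p-value bracket: 0.01<=p<0.05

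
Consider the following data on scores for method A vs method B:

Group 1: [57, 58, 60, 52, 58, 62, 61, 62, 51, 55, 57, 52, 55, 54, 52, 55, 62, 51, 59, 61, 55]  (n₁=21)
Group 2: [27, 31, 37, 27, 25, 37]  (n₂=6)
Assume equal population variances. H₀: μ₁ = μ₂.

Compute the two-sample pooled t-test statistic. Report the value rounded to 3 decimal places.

test statistic = 13.514

x̄₁=56.619, s₁=3.814, n₁=21
x̄₂=30.667, s₂=5.279, n₂=6
s_p² = [20·3.814² + 5·5.279²]/25 = 17.2114
SE = √(s_p²·(1/21+1/6)) = 1.9205
t = (56.619−30.667)/1.9205 = 13.5136
df = 25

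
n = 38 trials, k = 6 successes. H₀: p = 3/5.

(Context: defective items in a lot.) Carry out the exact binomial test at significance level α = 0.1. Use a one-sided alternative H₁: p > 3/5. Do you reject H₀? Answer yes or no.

Exact binomial: n=38, k=6, p₀=3/5=0.6000
P(X≥6) from Σ C(n,i)·p₀^i·(1−p₀)^(n−i)
p-value (one-sided, H₁ greater) = 1.00000
At α=0.1: p ≥ α → fail to reject H₀

reject H₀: no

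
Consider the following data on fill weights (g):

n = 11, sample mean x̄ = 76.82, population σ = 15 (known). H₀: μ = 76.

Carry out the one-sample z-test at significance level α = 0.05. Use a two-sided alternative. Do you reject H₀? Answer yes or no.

reject H₀: no

SE = σ/√n = 15/√11 = 4.5227
z = (x̄−μ₀)/SE = (76.82−76)/4.5227 = 0.1813
p-value (two-sided) = 0.85613
At α=0.05: p ≥ α → fail to reject H₀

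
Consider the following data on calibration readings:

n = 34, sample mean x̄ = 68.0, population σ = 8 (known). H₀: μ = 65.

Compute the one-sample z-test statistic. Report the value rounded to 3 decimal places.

SE = σ/√n = 8/√34 = 1.3720
z = (x̄−μ₀)/SE = (68.0−65)/1.3720 = 2.1866

test statistic = 2.187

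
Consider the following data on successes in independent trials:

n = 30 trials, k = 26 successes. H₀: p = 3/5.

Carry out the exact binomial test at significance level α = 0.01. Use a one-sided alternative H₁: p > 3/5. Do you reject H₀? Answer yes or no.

reject H₀: yes

Exact binomial: n=30, k=26, p₀=3/5=0.6000
P(X≥26) from Σ C(n,i)·p₀^i·(1−p₀)^(n−i)
p-value (one-sided, H₁ greater) = 0.00151
At α=0.01: p < α → reject H₀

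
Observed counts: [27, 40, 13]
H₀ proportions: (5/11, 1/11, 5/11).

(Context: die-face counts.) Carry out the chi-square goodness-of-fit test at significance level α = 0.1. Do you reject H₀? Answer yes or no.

n = 80; E_i = n·p_i = [36.36, 7.27, 36.36]
χ² = (27−36.36)²/36.36 + (40−7.27)²/7.27 + (13−36.36)²/36.36 = 164.6950
df = 2
p-value (upper-tail) = 0.00000
At α=0.1: p < α → reject H₀

reject H₀: yes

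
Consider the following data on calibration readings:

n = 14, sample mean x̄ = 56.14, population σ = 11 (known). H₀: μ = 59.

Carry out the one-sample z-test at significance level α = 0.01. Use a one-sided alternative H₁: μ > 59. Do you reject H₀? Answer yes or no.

reject H₀: no

SE = σ/√n = 11/√14 = 2.9399
z = (x̄−μ₀)/SE = (56.14−59)/2.9399 = -0.9728
p-value (one-sided, H₁ greater) = 0.83468
At α=0.01: p ≥ α → fail to reject H₀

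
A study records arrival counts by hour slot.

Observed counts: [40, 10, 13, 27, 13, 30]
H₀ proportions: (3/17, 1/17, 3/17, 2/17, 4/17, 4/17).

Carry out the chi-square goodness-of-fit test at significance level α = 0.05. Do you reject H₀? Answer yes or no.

reject H₀: yes

n = 133; E_i = n·p_i = [23.47, 7.82, 23.47, 15.65, 31.29, 31.29]
χ² = (40−23.47)²/23.47 + (10−7.82)²/7.82 + (13−23.47)²/23.47 + (27−15.65)²/15.65 + (13−31.29)²/31.29 + (30−31.29)²/31.29 = 35.9029
df = 5
p-value (upper-tail) = 0.00000
At α=0.05: p < α → reject H₀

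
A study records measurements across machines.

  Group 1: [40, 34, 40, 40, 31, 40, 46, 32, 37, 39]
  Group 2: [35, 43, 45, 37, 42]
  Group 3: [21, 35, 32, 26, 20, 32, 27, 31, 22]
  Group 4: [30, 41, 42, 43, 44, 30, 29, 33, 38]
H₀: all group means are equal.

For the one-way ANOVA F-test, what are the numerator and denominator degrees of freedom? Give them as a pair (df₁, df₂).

k = 4 groups, N = 33 total
df = (k−1, N−k) = (4−1, 33−4) = (3, 29)

degrees of freedom = [3, 29]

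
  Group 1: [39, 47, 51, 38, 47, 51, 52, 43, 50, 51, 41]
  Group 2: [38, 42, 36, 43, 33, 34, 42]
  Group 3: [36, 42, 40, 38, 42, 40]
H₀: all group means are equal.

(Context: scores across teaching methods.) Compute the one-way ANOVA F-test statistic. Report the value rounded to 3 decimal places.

test statistic = 8.748

Group means [46.36, 38.29, 39.67], grand mean 42.333
SSB = Σnᵢ(x̄ᵢ−x̄)² = 336.026; SSW = ΣΣ(x−x̄ᵢ)² = 403.307
MSB = 336.026/2 = 168.0130; MSW = 403.307/21 = 19.2051
F = MSB/MSW = 8.7483
df = (2, 21)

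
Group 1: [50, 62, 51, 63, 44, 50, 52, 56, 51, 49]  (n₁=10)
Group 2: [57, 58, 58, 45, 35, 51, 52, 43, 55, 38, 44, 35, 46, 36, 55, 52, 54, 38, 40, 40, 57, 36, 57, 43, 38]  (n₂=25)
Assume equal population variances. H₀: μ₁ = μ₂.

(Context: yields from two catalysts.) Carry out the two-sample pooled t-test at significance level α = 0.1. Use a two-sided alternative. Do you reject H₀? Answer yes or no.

reject H₀: yes

x̄₁=52.800, s₁=5.903, n₁=10
x̄₂=46.520, s₂=8.407, n₂=25
s_p² = [9·5.903² + 24·8.407²]/33 = 60.9042
SE = √(s_p²·(1/10+1/25)) = 2.9200
t = (52.800−46.520)/2.9200 = 2.1507
df = 33
p-value (two-sided) = 0.03892
At α=0.1: p < α → reject H₀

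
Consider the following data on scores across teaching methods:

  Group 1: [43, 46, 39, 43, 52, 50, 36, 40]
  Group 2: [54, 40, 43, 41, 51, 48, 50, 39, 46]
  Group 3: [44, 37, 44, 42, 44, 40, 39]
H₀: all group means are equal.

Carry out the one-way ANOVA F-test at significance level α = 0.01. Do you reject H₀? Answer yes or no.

Group means [43.62, 45.78, 41.43], grand mean 43.792
SSB = Σnᵢ(x̄ᵢ−x̄)² = 74.813; SSW = ΣΣ(x−x̄ᵢ)² = 485.145
MSB = 74.813/2 = 37.4067; MSW = 485.145/21 = 23.1021
F = MSB/MSW = 1.6192
df = (2, 21)
p-value (upper-tail) = 0.22183
At α=0.01: p ≥ α → fail to reject H₀

reject H₀: no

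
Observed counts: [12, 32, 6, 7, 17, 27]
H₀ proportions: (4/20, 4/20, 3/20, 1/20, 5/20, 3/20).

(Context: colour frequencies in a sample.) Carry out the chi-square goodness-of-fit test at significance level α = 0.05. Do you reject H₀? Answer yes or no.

reject H₀: yes

n = 101; E_i = n·p_i = [20.20, 20.20, 15.15, 5.05, 25.25, 15.15]
χ² = (12−20.20)²/20.20 + (32−20.20)²/20.20 + (6−15.15)²/15.15 + (7−5.05)²/5.05 + (17−25.25)²/25.25 + (27−15.15)²/15.15 = 28.4653
df = 5
p-value (upper-tail) = 0.00003
At α=0.05: p < α → reject H₀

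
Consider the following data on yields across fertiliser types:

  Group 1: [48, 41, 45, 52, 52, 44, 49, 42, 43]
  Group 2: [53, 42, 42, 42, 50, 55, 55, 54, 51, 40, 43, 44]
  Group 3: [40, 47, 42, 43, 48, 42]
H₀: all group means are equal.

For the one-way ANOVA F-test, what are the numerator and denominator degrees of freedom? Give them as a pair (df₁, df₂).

degrees of freedom = [2, 24]

k = 3 groups, N = 27 total
df = (k−1, N−k) = (3−1, 27−3) = (2, 24)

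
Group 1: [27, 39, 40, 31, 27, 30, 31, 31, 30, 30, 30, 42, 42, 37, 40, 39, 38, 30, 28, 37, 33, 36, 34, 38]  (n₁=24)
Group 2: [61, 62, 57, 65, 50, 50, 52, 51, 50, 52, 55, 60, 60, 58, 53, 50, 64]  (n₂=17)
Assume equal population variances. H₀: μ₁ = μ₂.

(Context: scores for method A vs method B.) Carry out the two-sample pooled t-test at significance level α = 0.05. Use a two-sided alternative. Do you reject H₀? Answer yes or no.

reject H₀: yes

x̄₁=34.167, s₁=4.869, n₁=24
x̄₂=55.882, s₂=5.325, n₂=17
s_p² = [23·4.869² + 16·5.325²]/39 = 25.6179
SE = √(s_p²·(1/24+1/17)) = 1.6045
t = (34.167−55.882)/1.6045 = -13.5344
df = 39
p-value (two-sided) = 0.00000
At α=0.05: p < α → reject H₀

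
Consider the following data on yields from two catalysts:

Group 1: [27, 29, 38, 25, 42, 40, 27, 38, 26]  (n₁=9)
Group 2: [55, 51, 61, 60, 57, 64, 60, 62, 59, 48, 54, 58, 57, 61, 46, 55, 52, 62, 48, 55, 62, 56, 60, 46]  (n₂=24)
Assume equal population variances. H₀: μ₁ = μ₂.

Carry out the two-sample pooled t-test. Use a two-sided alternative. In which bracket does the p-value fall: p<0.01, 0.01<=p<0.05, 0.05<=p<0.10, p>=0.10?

x̄₁=32.444, s₁=6.876, n₁=9
x̄₂=56.208, s₂=5.357, n₂=24
s_p² = [8·6.876² + 23·5.357²]/31 = 33.4897
SE = √(s_p²·(1/9+1/24)) = 2.2620
t = (32.444−56.208)/2.2620 = -10.5059
df = 31
p-value (two-sided) = 0.00000
→ bracket: p<0.01

p-value bracket: p<0.01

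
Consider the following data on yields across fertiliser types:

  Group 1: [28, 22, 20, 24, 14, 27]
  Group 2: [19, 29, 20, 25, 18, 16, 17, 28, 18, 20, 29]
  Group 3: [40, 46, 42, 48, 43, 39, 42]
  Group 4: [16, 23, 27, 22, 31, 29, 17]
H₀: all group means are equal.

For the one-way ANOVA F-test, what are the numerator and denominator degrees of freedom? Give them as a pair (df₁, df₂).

degrees of freedom = [3, 27]

k = 4 groups, N = 31 total
df = (k−1, N−k) = (4−1, 31−4) = (3, 27)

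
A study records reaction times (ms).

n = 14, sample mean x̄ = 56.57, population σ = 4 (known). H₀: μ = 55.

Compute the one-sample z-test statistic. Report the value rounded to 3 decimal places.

test statistic = 1.469

SE = σ/√n = 4/√14 = 1.0690
z = (x̄−μ₀)/SE = (56.57−55)/1.0690 = 1.4686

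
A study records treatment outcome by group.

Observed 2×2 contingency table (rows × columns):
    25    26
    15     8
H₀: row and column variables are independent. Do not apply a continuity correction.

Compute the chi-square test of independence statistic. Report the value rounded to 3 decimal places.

test statistic = 1.675

Row totals [51, 23], col totals [40, 34], n=74
χ² = (25−27.57)²/27.57 + (26−23.43)²/23.43 + (15−12.43)²/12.43 + (8−10.57)²/10.57 = 1.6746
df = 1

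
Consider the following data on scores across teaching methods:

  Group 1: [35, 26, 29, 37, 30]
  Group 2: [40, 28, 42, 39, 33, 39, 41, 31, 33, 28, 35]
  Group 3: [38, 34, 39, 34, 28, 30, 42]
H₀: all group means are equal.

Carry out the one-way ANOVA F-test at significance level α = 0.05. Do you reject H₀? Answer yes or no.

reject H₀: no

Group means [31.40, 35.36, 35.00], grand mean 34.391
SSB = Σnᵢ(x̄ᵢ−x̄)² = 57.733; SSW = ΣΣ(x−x̄ᵢ)² = 493.745
MSB = 57.733/2 = 28.8664; MSW = 493.745/20 = 24.6873
F = MSB/MSW = 1.1693
df = (2, 20)
p-value (upper-tail) = 0.33094
At α=0.05: p ≥ α → fail to reject H₀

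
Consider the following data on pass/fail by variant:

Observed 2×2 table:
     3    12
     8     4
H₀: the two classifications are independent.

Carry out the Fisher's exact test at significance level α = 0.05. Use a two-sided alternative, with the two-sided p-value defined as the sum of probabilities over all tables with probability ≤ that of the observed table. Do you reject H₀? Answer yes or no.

Margins: r₁=15, r₂=12, c₁=11, c₂=16, n=27
p_obs = C(15,3)·C(12,8)/C(27,11); sum pmf over tables with pmf ≤ p_obs
p-value (two-sided) = 0.02199
At α=0.05: p < α → reject H₀

reject H₀: yes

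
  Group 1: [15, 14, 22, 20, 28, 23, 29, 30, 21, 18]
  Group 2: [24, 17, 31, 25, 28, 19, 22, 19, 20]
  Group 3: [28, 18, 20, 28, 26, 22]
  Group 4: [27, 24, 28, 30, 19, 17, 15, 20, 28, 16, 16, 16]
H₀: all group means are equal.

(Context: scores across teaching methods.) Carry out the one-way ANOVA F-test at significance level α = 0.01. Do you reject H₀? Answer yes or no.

Group means [22.00, 22.78, 23.67, 21.33], grand mean 22.243
SSB = Σnᵢ(x̄ᵢ−x̄)² = 25.255; SSW = ΣΣ(x−x̄ᵢ)² = 901.556
MSB = 25.255/3 = 8.4184; MSW = 901.556/33 = 27.3199
F = MSB/MSW = 0.3081
df = (3, 33)
p-value (upper-tail) = 0.81931
At α=0.01: p ≥ α → fail to reject H₀

reject H₀: no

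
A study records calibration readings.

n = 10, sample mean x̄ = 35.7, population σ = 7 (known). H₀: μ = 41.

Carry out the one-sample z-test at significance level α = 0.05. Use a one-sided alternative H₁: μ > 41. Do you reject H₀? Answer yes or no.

reject H₀: no

SE = σ/√n = 7/√10 = 2.2136
z = (x̄−μ₀)/SE = (35.7−41)/2.2136 = -2.3943
p-value (one-sided, H₁ greater) = 0.99167
At α=0.05: p ≥ α → fail to reject H₀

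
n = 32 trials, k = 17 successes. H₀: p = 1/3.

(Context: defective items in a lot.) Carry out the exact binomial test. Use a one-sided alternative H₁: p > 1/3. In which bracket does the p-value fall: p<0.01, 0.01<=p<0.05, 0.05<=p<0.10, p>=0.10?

p-value bracket: 0.01<=p<0.05

Exact binomial: n=32, k=17, p₀=1/3=0.3333
P(X≥17) from Σ C(n,i)·p₀^i·(1−p₀)^(n−i)
p-value (one-sided, H₁ greater) = 0.01639
→ bracket: 0.01<=p<0.05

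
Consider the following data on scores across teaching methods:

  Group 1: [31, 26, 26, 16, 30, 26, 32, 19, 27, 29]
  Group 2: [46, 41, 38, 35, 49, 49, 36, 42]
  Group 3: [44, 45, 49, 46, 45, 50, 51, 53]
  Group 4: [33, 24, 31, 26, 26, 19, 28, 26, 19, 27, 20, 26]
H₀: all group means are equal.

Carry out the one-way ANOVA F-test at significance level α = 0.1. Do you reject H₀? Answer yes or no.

reject H₀: yes

Group means [26.20, 42.00, 47.88, 25.42], grand mean 33.842
SSB = Σnᵢ(x̄ᵢ−x̄)² = 3543.661; SSW = ΣΣ(x−x̄ᵢ)² = 741.392
MSB = 3543.661/3 = 1181.2203; MSW = 741.392/34 = 21.8056
F = MSB/MSW = 54.1704
df = (3, 34)
p-value (upper-tail) = 0.00000
At α=0.1: p < α → reject H₀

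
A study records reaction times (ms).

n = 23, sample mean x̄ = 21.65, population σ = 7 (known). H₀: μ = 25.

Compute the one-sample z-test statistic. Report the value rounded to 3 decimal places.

SE = σ/√n = 7/√23 = 1.4596
z = (x̄−μ₀)/SE = (21.65−25)/1.4596 = -2.2951

test statistic = -2.295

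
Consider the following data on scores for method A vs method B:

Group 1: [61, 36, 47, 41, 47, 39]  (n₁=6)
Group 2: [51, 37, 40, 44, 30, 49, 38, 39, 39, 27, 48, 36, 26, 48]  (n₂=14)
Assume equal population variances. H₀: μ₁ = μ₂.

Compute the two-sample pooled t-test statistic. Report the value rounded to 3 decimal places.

test statistic = 1.420

x̄₁=45.167, s₁=8.909, n₁=6
x̄₂=39.429, s₂=8.026, n₂=14
s_p² = [5·8.909² + 13·8.026²]/18 = 68.5701
SE = √(s_p²·(1/6+1/14)) = 4.0406
t = (45.167−39.429)/4.0406 = 1.4201
df = 18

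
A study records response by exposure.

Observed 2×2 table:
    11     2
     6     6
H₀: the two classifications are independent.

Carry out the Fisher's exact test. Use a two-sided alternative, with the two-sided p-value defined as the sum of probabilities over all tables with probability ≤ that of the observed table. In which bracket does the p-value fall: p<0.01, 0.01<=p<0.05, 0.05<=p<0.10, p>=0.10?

p-value bracket: 0.05<=p<0.10

Margins: r₁=13, r₂=12, c₁=17, c₂=8, n=25
p_obs = C(13,11)·C(12,6)/C(25,17); sum pmf over tables with pmf ≤ p_obs
p-value (two-sided) = 0.09684
→ bracket: 0.05<=p<0.10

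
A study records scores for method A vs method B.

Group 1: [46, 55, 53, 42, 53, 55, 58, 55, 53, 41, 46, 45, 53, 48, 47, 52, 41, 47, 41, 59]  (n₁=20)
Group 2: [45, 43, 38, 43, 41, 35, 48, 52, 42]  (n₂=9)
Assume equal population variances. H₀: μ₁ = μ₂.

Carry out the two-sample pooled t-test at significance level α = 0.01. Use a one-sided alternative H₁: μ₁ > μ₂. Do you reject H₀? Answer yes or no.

x̄₁=49.500, s₁=5.808, n₁=20
x̄₂=43.000, s₂=5.050, n₂=9
s_p² = [19·5.808² + 8·5.050²]/27 = 31.2963
SE = √(s_p²·(1/20+1/9)) = 2.2455
t = (49.500−43.000)/2.2455 = 2.8947
df = 27
p-value (one-sided, H₁ greater) = 0.00371
At α=0.01: p < α → reject H₀

reject H₀: yes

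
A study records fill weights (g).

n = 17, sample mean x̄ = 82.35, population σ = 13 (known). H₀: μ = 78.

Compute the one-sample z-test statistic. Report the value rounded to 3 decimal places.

test statistic = 1.380

SE = σ/√n = 13/√17 = 3.1530
z = (x̄−μ₀)/SE = (82.35−78)/3.1530 = 1.3797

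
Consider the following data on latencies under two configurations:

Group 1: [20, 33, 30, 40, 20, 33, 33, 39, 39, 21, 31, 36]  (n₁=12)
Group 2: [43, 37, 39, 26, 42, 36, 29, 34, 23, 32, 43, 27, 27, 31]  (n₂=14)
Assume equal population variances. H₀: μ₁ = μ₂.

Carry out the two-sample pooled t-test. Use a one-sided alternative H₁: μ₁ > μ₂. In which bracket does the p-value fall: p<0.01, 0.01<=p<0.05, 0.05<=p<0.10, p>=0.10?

x̄₁=31.250, s₁=7.313, n₁=12
x̄₂=33.500, s₂=6.688, n₂=14
s_p² = [11·7.313² + 13·6.688²]/24 = 48.7396
SE = √(s_p²·(1/12+1/14)) = 2.7465
t = (31.250−33.500)/2.7465 = -0.8192
df = 24
p-value (one-sided, H₁ greater) = 0.78964
→ bracket: p>=0.10

p-value bracket: p>=0.10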